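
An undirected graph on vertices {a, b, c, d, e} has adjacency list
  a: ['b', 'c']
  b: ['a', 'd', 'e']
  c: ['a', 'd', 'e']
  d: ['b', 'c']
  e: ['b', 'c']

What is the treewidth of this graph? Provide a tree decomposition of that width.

The largest bag has 3 vertices, giving width 2; this decomposition certifies tw(G) ≤ 2. The edges c–a–b–d–c form a cycle, so G is not a tree and its treewidth is at least 2. The upper and lower bounds meet at 2, so that is the treewidth.

Treewidth 2.
Bags: B1 = {a, b, c}  B2 = {b, c, d}  B3 = {b, c, e}
Tree: B1–B2, B2–B3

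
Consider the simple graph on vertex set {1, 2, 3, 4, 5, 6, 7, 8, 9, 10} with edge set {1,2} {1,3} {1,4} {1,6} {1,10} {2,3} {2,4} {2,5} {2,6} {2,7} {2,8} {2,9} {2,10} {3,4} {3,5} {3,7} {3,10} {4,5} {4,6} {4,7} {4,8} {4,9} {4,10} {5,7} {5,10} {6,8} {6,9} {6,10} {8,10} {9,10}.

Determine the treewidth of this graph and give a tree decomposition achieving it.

The largest bag has 5 vertices, giving width 4; this decomposition certifies tw(G) ≤ 4. Conversely, {1, 2, 3, 4, 10} is a clique of size 5, and the vertices of any clique must share a bag in every tree decomposition; so some bag has ≥ 5 vertices and tw(G) ≥ 4. Hence tw(G) = 4 exactly.

Treewidth 4.
One such decomposition:
Bags: B1 = {1, 2, 4, 6, 10}  B2 = {1, 2, 3, 4, 10}  B3 = {2, 4, 6, 8, 10}  B4 = {2, 3, 4, 5, 10}  B5 = {2, 3, 4, 5, 7}  B6 = {2, 4, 6, 9, 10}
Tree: B1–B2, B1–B3, B2–B4, B4–B5, B3–B6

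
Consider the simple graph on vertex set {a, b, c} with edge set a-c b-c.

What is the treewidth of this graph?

1

A width-1 tree decomposition is:
Bags: B1 = {b, c}  B2 = {a, c}
Tree: B1–B2
Every bag has size at most 2, so the width is 2 − 1 = 1 and tw(G) ≤ 1. G has an edge, so its treewidth is at least 1. Therefore the treewidth is 1.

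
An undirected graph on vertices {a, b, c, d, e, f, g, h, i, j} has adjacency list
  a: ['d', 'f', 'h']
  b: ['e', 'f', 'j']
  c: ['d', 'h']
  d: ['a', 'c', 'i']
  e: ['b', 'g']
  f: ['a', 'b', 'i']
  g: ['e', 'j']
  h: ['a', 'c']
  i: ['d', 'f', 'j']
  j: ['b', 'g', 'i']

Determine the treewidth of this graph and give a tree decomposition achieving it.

Treewidth 2.
One optimal decomposition is:
Bags: B1 = {e, g, j}  B2 = {b, e, j}  B3 = {b, i, j}  B4 = {b, f, i}  B5 = {d, f, i}  B6 = {a, d, f}  B7 = {a, c, d}  B8 = {a, c, h}
Tree: B1–B2, B2–B3, B3–B4, B4–B5, B5–B6, B6–B7, B7–B8

Each bag holds 3 vertices, so the decomposition has width 2, which upper-bounds the treewidth. The edges g–e–b–j–g form a cycle, so G is not a tree and its treewidth is at least 2. The upper and lower bounds meet at 2, so that is the treewidth.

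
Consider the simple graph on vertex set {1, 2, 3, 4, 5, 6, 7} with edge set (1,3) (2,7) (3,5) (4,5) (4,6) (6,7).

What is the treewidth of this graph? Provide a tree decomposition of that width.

Treewidth 1.
One optimal decomposition is:
Bags: B1 = {2, 7}  B2 = {6, 7}  B3 = {4, 6}  B4 = {4, 5}  B5 = {3, 5}  B6 = {1, 3}
Tree: B1–B2, B2–B3, B3–B4, B4–B5, B5–B6

Every bag has size at most 2, so the width is 2 − 1 = 1 and tw(G) ≤ 1. Since G has at least one edge (e.g. 2–7), it is not an edgeless graph, so tw(G) ≥ 1. Combining the bounds, tw(G) = 1.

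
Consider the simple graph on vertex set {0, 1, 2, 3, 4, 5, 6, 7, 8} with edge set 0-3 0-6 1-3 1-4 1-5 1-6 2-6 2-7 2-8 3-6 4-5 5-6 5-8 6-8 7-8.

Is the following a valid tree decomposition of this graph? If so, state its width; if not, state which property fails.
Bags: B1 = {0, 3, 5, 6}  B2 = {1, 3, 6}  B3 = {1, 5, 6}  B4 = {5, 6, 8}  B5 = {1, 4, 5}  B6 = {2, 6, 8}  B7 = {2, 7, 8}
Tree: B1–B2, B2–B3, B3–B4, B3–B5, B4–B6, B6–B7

No — bags containing vertex 5 are not connected in the tree.

A tree decomposition must satisfy three properties: every vertex lies in some bag; for every edge, both endpoints lie together in some bag; and for every vertex, the bags containing it form a connected subtree. Here bags containing vertex 5 are not connected in the tree, so the decomposition is invalid.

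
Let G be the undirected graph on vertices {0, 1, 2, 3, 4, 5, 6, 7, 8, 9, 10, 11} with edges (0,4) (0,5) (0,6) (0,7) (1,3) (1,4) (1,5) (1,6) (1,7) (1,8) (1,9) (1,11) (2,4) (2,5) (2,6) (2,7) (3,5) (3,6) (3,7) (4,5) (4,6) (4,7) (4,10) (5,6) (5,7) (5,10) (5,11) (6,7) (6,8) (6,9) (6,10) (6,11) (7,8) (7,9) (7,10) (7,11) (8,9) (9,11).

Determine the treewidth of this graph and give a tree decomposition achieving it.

Treewidth 4.
One such decomposition:
Bags: B1 = {1, 5, 6, 7, 11}  B2 = {1, 4, 5, 6, 7}  B3 = {0, 4, 5, 6, 7}  B4 = {4, 5, 6, 7, 10}  B5 = {1, 6, 7, 9, 11}  B6 = {1, 6, 7, 8, 9}  B7 = {1, 3, 5, 6, 7}  B8 = {2, 4, 5, 6, 7}
Tree: B1–B2, B2–B3, B2–B4, B1–B5, B5–B6, B2–B7, B3–B8

The largest bag has 5 vertices, giving width 4; this decomposition certifies tw(G) ≤ 4. On the other hand G contains the 5-clique {1, 6, 7, 8, 9}. A clique must lie in a single bag of any decomposition, so no decomposition can have width below 4. Hence tw(G) = 4 exactly.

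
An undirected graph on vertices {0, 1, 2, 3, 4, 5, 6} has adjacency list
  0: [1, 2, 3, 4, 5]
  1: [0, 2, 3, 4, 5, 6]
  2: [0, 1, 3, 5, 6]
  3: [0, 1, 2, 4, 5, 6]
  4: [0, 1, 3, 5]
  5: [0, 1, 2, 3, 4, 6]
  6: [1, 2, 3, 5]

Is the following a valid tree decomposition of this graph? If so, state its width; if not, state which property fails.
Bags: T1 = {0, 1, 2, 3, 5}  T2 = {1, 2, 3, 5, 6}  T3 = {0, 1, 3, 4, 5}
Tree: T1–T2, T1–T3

Yes; width 4.

Every vertex of G appears in some bag (union = {0, 1, 2, 3, 4, 5, 6}); every edge is covered by a bag; and for each vertex v the set of bags containing v is connected in the bag tree. The decomposition is therefore valid. The largest bag has 5 vertices, so the width is 4.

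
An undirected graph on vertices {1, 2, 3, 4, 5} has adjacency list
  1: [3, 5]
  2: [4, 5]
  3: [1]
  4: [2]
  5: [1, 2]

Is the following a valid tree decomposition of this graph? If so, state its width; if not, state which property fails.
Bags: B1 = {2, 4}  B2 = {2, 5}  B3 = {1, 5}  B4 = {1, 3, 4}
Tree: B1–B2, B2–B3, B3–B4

No — bags containing vertex 4 are not connected in the tree.

A tree decomposition must satisfy three properties: every vertex lies in some bag; for every edge, both endpoints lie together in some bag; and for every vertex, the bags containing it form a connected subtree. Here bags containing vertex 4 are not connected in the tree, so the decomposition is invalid.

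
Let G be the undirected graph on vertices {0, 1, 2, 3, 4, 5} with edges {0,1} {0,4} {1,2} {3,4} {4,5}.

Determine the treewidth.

A width-1 tree decomposition is:
Bags: B1 = {0, 4}  B2 = {0, 1}  B3 = {3, 4}  B4 = {4, 5}  B5 = {1, 2}
Tree: B1–B2, B1–B3, B3–B4, B2–B5
Each bag holds 2 vertices, so the decomposition has width 1, which upper-bounds the treewidth. Any graph with an edge has treewidth ≥ 1, and G has the edge 0–4. Therefore the treewidth is 1.

1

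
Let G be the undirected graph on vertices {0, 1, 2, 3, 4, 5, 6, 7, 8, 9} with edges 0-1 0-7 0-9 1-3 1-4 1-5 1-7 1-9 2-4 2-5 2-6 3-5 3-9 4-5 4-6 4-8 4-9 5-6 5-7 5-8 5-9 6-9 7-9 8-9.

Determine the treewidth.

3

A width-3 tree decomposition is:
Bags: B1 = {4, 5, 6, 9}  B2 = {2, 4, 5, 6}  B3 = {1, 4, 5, 9}  B4 = {1, 5, 7, 9}  B5 = {4, 5, 8, 9}  B6 = {1, 3, 5, 9}  B7 = {0, 1, 7, 9}
Tree: B1–B2, B1–B3, B3–B4, B1–B5, B3–B6, B4–B7
The largest bag has 4 vertices, giving width 3; this decomposition certifies tw(G) ≤ 3. On the other hand G contains the 4-clique {0, 1, 7, 9}. A clique must lie in a single bag of any decomposition, so no decomposition can have width below 3. Hence tw(G) = 3 exactly.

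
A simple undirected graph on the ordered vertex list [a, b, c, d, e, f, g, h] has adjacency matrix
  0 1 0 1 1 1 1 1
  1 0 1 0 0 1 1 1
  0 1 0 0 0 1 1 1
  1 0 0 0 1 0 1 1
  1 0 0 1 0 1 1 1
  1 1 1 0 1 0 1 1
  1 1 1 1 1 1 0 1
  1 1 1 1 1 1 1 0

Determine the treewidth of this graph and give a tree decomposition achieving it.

Treewidth 4.
One such decomposition:
Bags: B1 = {a, b, f, g, h}  B2 = {a, e, f, g, h}  B3 = {a, d, e, g, h}  B4 = {b, c, f, g, h}
Tree: B1–B2, B2–B3, B1–B4

Each bag holds 5 vertices, so the decomposition has width 4, which upper-bounds the treewidth. Conversely, {a, d, e, g, h} is a clique of size 5, and the vertices of any clique must share a bag in every tree decomposition; so some bag has ≥ 5 vertices and tw(G) ≥ 4. Therefore the treewidth is 4.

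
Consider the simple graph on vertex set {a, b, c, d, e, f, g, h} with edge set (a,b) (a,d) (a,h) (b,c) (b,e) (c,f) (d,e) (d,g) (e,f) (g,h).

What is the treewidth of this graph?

2

A width-2 tree decomposition is:
Bags: B1 = {a, g, h}  B2 = {a, d, g}  B3 = {a, b, d}  B4 = {b, d, e}  B5 = {b, c, e}  B6 = {c, e, f}
Tree: B1–B2, B2–B3, B3–B4, B4–B5, B5–B6
Each bag holds 3 vertices, so the decomposition has width 2, which upper-bounds the treewidth. Since h–g–d–a–h is a cycle in G, G is not acyclic. Forests are exactly the graphs of treewidth ≤ 1, so tw(G) ≥ 2. Hence tw(G) = 2 exactly.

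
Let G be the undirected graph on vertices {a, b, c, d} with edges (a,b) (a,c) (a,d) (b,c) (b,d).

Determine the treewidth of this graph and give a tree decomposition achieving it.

Treewidth 2.
One such decomposition:
Bags: B1 = {a, b, d}  B2 = {a, b, c}
Tree: B1–B2

The largest bag has 3 vertices, giving width 2; this decomposition certifies tw(G) ≤ 2. Conversely, {a, b, d} is a clique of size 3, and the vertices of any clique must share a bag in every tree decomposition; so some bag has ≥ 3 vertices and tw(G) ≥ 2. Therefore the treewidth is 2.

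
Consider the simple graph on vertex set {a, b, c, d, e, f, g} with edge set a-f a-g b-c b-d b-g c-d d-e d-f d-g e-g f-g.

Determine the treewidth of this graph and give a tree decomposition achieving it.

Treewidth 2.
One optimal decomposition is:
Bags: B1 = {d, f, g}  B2 = {b, d, g}  B3 = {d, e, g}  B4 = {b, c, d}  B5 = {a, f, g}
Tree: B1–B2, B2–B3, B2–B4, B1–B5

Each bag holds 3 vertices, so the decomposition has width 2, which upper-bounds the treewidth. For the lower bound, the 3 vertices {d, e, g} are pairwise adjacent, and any tree decomposition puts a clique entirely inside one bag — forcing width ≥ 2. The upper and lower bounds meet at 2, so that is the treewidth.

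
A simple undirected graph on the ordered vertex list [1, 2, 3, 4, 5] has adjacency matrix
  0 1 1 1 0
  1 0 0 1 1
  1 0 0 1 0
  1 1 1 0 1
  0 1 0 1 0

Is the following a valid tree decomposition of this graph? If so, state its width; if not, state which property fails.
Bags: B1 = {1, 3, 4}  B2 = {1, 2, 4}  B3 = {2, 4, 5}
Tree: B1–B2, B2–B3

Yes; width 2.

Checking the three conditions: (i) the bags cover all of {1, 2, 3, 4, 5}; (ii) for each edge, some bag contains both endpoints; (iii) the bags containing any fixed vertex form a subtree. All hold, so the decomposition is valid with width 3 − 1 = 2.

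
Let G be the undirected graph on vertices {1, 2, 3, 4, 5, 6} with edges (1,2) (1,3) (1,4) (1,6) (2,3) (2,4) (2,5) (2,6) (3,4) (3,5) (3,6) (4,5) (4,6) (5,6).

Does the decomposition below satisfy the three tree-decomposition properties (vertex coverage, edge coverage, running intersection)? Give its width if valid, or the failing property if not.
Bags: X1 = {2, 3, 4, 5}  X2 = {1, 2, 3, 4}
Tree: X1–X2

No — vertex 6 appears in no bag.

A tree decomposition must satisfy three properties: every vertex lies in some bag; for every edge, both endpoints lie together in some bag; and for every vertex, the bags containing it form a connected subtree. Here vertex 6 appears in no bag, so the decomposition is invalid.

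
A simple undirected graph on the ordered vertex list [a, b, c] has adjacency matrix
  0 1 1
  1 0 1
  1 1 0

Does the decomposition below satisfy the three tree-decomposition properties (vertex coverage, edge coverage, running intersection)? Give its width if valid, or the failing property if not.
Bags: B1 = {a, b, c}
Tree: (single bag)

Every vertex of G appears in some bag (union = {a, b, c}); every edge is covered by a bag; and for each vertex v the set of bags containing v is connected in the bag tree. The decomposition is therefore valid. The largest bag has 3 vertices, so the width is 2.

Yes; width 2.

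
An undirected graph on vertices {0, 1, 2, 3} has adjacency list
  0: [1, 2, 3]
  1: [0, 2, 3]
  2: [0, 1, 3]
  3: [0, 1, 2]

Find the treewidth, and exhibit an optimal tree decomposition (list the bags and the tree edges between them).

Treewidth 3.
One optimal decomposition is:
Bags: B1 = {0, 1, 2, 3}
Tree: (single bag)

A single bag containing all 4 vertices is trivially a valid decomposition of width 3. Conversely, {0, 1, 2, 3} is a clique of size 4, and the vertices of any clique must share a bag in every tree decomposition; so some bag has ≥ 4 vertices and tw(G) ≥ 3. Combining the bounds, tw(G) = 3.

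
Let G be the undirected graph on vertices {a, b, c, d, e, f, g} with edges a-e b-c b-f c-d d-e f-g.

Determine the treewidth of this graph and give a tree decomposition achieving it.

Treewidth 1.
One such decomposition:
Bags: B1 = {f, g}  B2 = {b, f}  B3 = {b, c}  B4 = {c, d}  B5 = {d, e}  B6 = {a, e}
Tree: B1–B2, B2–B3, B3–B4, B4–B5, B5–B6

Each bag holds 2 vertices, so the decomposition has width 1, which upper-bounds the treewidth. G has an edge, so its treewidth is at least 1. Hence tw(G) = 1 exactly.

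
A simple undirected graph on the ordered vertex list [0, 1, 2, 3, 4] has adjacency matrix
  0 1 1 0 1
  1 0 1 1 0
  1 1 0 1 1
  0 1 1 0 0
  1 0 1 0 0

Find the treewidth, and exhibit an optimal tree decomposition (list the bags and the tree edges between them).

Each bag holds 3 vertices, so the decomposition has width 2, which upper-bounds the treewidth. Conversely, {0, 1, 2} is a clique of size 3, and the vertices of any clique must share a bag in every tree decomposition; so some bag has ≥ 3 vertices and tw(G) ≥ 2. Hence tw(G) = 2 exactly.

Treewidth 2.
One optimal decomposition is:
Bags: B1 = {0, 2, 4}  B2 = {0, 1, 2}  B3 = {1, 2, 3}
Tree: B1–B2, B2–B3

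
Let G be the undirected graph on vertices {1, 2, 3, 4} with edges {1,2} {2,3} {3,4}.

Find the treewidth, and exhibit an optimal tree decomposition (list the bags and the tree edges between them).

Treewidth 1.
One such decomposition:
Bags: B1 = {3, 4}  B2 = {2, 3}  B3 = {1, 2}
Tree: B1–B2, B2–B3

Every bag has size at most 2, so the width is 2 − 1 = 1 and tw(G) ≤ 1. Any graph with an edge has treewidth ≥ 1, and G has the edge 4–3. Combining the bounds, tw(G) = 1.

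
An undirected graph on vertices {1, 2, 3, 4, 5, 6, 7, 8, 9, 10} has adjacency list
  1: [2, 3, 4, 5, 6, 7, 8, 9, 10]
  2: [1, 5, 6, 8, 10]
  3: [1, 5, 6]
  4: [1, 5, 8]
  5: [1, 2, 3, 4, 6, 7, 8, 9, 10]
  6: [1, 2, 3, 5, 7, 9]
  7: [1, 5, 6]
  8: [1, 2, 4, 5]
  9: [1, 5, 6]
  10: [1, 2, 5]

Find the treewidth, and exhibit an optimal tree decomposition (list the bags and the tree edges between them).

Every bag has size at most 4, so the width is 4 − 1 = 3 and tw(G) ≤ 3. On the other hand G contains the 4-clique {1, 2, 5, 8}. A clique must lie in a single bag of any decomposition, so no decomposition can have width below 3. Combining the bounds, tw(G) = 3.

Treewidth 3.
One optimal decomposition is:
Bags: B1 = {1, 2, 5, 8}  B2 = {1, 2, 5, 6}  B3 = {1, 5, 6, 7}  B4 = {1, 3, 5, 6}  B5 = {1, 4, 5, 8}  B6 = {1, 5, 6, 9}  B7 = {1, 2, 5, 10}
Tree: B1–B2, B2–B3, B3–B4, B1–B5, B4–B6, B2–B7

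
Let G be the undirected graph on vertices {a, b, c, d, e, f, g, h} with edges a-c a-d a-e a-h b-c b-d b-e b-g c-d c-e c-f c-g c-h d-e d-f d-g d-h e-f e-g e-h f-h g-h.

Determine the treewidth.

A width-4 tree decomposition is:
Bags: B1 = {c, d, e, g, h}  B2 = {c, d, e, f, h}  B3 = {b, c, d, e, g}  B4 = {a, c, d, e, h}
Tree: B1–B2, B1–B3, B2–B4
Each bag holds 5 vertices, so the decomposition has width 4, which upper-bounds the treewidth. For the lower bound, the 5 vertices {c, d, e, g, h} are pairwise adjacent, and any tree decomposition puts a clique entirely inside one bag — forcing width ≥ 4. Combining the bounds, tw(G) = 4.

4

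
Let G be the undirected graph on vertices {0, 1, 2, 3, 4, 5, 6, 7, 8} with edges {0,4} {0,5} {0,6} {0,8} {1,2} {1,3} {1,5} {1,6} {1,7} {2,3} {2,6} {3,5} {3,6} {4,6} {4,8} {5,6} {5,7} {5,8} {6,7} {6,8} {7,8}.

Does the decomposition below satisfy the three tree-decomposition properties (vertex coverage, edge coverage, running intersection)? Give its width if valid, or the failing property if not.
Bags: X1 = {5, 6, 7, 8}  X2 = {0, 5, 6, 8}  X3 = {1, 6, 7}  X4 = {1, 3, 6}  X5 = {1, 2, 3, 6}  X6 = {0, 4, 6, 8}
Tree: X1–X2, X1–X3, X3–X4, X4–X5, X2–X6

No — edge (5,1) lies in no bag.

A tree decomposition must satisfy three properties: every vertex lies in some bag; for every edge, both endpoints lie together in some bag; and for every vertex, the bags containing it form a connected subtree. Here edge (5,1) lies in no bag, so the decomposition is invalid.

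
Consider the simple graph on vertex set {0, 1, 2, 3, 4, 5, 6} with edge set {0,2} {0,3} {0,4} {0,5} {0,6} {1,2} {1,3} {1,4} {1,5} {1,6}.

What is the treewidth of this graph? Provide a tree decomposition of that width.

Each bag holds 3 vertices, so the decomposition has width 2, which upper-bounds the treewidth. For the lower bound, G contains the cycle 1–3–0–6–1, so G is not a forest; only forests have treewidth ≤ 1, hence tw(G) ≥ 2. The upper and lower bounds meet at 2, so that is the treewidth.

Treewidth 2.
One optimal decomposition is:
Bags: B1 = {0, 1, 3}  B2 = {0, 1, 6}  B3 = {0, 1, 4}  B4 = {0, 1, 2}  B5 = {0, 1, 5}
Tree: B1–B2, B2–B3, B3–B4, B4–B5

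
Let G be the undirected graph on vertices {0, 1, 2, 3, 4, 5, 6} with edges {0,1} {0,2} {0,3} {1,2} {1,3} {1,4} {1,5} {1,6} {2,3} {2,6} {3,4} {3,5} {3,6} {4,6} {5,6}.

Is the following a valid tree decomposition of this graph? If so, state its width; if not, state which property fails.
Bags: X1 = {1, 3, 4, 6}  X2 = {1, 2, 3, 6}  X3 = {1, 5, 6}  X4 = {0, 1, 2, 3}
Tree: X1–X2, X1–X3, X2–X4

A tree decomposition must satisfy three properties: every vertex lies in some bag; for every edge, both endpoints lie together in some bag; and for every vertex, the bags containing it form a connected subtree. Here edge (3,5) lies in no bag, so the decomposition is invalid.

No — edge (3,5) lies in no bag.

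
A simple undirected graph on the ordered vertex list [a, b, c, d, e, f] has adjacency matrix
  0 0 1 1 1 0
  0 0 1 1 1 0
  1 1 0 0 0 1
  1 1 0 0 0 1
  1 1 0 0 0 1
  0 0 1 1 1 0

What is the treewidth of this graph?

A width-3 tree decomposition is:
Bags: B1 = {b, c, d, e}  B2 = {a, c, d, e}  B3 = {c, d, e, f}
Tree: B1–B2, B2–B3
The largest bag has 4 vertices, giving width 3; this decomposition certifies tw(G) ≤ 3. For the lower bound: the 4 vertex sets {b,d}, {a,c}, {e}, {f} are disjoint, each induces a connected subgraph, and every pair is joined by at least one edge of G. Contracting each set to a single vertex therefore yields K_{4} as a minor, and since treewidth is minor-monotone, tw(G) ≥ tw(K_{4}) = 3. Combining the bounds, tw(G) = 3.

3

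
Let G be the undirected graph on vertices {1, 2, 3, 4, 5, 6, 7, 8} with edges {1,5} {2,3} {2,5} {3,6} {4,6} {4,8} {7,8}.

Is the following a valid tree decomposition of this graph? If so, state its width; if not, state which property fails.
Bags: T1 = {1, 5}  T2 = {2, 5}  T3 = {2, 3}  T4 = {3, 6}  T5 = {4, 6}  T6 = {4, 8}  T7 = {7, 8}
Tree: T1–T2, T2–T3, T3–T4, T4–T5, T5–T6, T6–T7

Checking the three conditions: (i) the bags cover all of {1, 2, 3, 4, 5, 6, 7, 8}; (ii) for each edge, some bag contains both endpoints; (iii) the bags containing any fixed vertex form a subtree. All hold, so the decomposition is valid with width 2 − 1 = 1.

Yes; width 1.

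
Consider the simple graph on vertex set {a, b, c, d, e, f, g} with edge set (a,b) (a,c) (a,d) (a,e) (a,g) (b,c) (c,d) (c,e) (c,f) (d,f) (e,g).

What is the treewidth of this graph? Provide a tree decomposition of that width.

Every bag has size at most 3, so the width is 3 − 1 = 2 and tw(G) ≤ 2. Conversely, {a, e, g} is a clique of size 3, and the vertices of any clique must share a bag in every tree decomposition; so some bag has ≥ 3 vertices and tw(G) ≥ 2. Hence tw(G) = 2 exactly.

Treewidth 2.
Bags: B1 = {a, b, c}  B2 = {a, c, e}  B3 = {a, e, g}  B4 = {a, c, d}  B5 = {c, d, f}
Tree: B1–B2, B2–B3, B2–B4, B4–B5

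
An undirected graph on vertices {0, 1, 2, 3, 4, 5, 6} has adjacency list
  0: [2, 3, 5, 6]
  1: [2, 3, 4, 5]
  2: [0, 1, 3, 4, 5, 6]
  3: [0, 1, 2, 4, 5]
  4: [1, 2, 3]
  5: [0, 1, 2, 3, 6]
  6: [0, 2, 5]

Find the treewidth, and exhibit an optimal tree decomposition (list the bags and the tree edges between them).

Treewidth 3.
Bags: B1 = {1, 2, 3, 5}  B2 = {1, 2, 3, 4}  B3 = {0, 2, 3, 5}  B4 = {0, 2, 5, 6}
Tree: B1–B2, B1–B3, B3–B4

Every bag has size at most 4, so the width is 4 − 1 = 3 and tw(G) ≤ 3. For the lower bound, the 4 vertices {0, 2, 3, 5} are pairwise adjacent, and any tree decomposition puts a clique entirely inside one bag — forcing width ≥ 3. The upper and lower bounds meet at 3, so that is the treewidth.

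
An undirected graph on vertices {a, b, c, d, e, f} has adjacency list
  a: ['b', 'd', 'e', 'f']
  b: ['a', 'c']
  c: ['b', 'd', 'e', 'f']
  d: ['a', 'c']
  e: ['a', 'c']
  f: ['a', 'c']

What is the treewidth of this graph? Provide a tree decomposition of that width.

Treewidth 2.
One optimal decomposition is:
Bags: B1 = {a, b, c}  B2 = {a, c, f}  B3 = {a, c, e}  B4 = {a, c, d}
Tree: B1–B2, B2–B3, B3–B4

Each bag holds 3 vertices, so the decomposition has width 2, which upper-bounds the treewidth. For the lower bound, G contains the cycle b–a–f–c–b, so G is not a forest; only forests have treewidth ≤ 1, hence tw(G) ≥ 2. Therefore the treewidth is 2.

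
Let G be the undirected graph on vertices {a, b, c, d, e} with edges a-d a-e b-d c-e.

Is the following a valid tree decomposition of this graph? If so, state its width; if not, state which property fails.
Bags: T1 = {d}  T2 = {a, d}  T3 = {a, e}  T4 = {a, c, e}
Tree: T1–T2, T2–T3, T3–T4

A tree decomposition must satisfy three properties: every vertex lies in some bag; for every edge, both endpoints lie together in some bag; and for every vertex, the bags containing it form a connected subtree. Here vertex b appears in no bag, so the decomposition is invalid.

No — vertex b appears in no bag.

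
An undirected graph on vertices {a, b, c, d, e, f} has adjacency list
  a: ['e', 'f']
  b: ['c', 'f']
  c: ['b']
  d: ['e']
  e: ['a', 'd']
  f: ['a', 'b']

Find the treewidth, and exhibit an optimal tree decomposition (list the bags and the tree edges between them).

Treewidth 1.
One optimal decomposition is:
Bags: B1 = {b, c}  B2 = {b, f}  B3 = {a, f}  B4 = {a, e}  B5 = {d, e}
Tree: B1–B2, B2–B3, B3–B4, B4–B5

The largest bag has 2 vertices, giving width 1; this decomposition certifies tw(G) ≤ 1. G has an edge, so its treewidth is at least 1. Combining the bounds, tw(G) = 1.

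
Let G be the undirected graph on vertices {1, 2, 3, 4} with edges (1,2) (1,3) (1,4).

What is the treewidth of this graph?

1

A width-1 tree decomposition is:
Bags: B1 = {1, 3}  B2 = {1, 2}  B3 = {1, 4}
Tree: B1–B2, B1–B3
Every bag has size at most 2, so the width is 2 − 1 = 1 and tw(G) ≤ 1. Since G has at least one edge (e.g. 1–3), it is not an edgeless graph, so tw(G) ≥ 1. Hence tw(G) = 1 exactly.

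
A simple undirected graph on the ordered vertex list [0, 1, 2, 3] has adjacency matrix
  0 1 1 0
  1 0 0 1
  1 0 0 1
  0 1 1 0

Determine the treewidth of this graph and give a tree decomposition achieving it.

Treewidth 2.
One such decomposition:
Bags: B1 = {0, 1, 3}  B2 = {0, 2, 3}
Tree: B1–B2

Every bag has size at most 3, so the width is 3 − 1 = 2 and tw(G) ≤ 2. For the lower bound, G contains the cycle 3–1–0–2–3, so G is not a forest; only forests have treewidth ≤ 1, hence tw(G) ≥ 2. Combining the bounds, tw(G) = 2.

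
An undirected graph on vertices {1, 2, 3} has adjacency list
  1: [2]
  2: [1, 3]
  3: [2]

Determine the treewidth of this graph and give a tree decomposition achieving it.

Treewidth 1.
One optimal decomposition is:
Bags: B1 = {2, 3}  B2 = {1, 2}
Tree: B1–B2

The largest bag has 2 vertices, giving width 1; this decomposition certifies tw(G) ≤ 1. Any graph with an edge has treewidth ≥ 1, and G has the edge 3–2. Combining the bounds, tw(G) = 1.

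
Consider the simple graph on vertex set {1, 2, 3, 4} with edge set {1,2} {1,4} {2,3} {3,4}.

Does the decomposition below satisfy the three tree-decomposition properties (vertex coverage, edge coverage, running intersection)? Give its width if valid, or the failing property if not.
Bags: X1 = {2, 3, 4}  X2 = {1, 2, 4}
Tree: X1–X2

Yes; width 2.

Every vertex of G appears in some bag (union = {1, 2, 3, 4}); every edge is covered by a bag; and for each vertex v the set of bags containing v is connected in the bag tree. The decomposition is therefore valid. The largest bag has 3 vertices, so the width is 2.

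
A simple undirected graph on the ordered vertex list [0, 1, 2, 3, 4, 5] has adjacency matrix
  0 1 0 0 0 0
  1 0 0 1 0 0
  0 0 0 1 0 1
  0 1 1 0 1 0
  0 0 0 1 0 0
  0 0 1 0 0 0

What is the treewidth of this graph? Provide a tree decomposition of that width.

Every bag has size at most 2, so the width is 2 − 1 = 1 and tw(G) ≤ 1. G has an edge, so its treewidth is at least 1. Hence tw(G) = 1 exactly.

Treewidth 1.
One such decomposition:
Bags: B1 = {2, 3}  B2 = {1, 3}  B3 = {2, 5}  B4 = {3, 4}  B5 = {0, 1}
Tree: B1–B2, B1–B3, B2–B4, B2–B5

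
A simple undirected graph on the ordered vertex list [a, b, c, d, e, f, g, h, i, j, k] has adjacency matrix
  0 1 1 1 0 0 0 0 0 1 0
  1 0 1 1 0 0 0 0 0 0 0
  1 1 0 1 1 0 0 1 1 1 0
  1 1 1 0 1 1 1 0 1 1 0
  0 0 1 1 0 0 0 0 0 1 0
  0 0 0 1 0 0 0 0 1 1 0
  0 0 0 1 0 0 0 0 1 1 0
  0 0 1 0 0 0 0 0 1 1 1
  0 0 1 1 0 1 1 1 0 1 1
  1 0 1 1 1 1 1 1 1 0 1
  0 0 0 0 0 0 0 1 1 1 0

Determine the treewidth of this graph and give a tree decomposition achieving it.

Treewidth 3.
One optimal decomposition is:
Bags: B1 = {c, h, i, j}  B2 = {c, d, i, j}  B3 = {h, i, j, k}  B4 = {a, c, d, j}  B5 = {d, g, i, j}  B6 = {d, f, i, j}  B7 = {a, b, c, d}  B8 = {c, d, e, j}
Tree: B1–B2, B1–B3, B2–B4, B2–B5, B5–B6, B4–B7, B2–B8

Each bag holds 4 vertices, so the decomposition has width 3, which upper-bounds the treewidth. Conversely, {c, d, e, j} is a clique of size 4, and the vertices of any clique must share a bag in every tree decomposition; so some bag has ≥ 4 vertices and tw(G) ≥ 3. Therefore the treewidth is 3.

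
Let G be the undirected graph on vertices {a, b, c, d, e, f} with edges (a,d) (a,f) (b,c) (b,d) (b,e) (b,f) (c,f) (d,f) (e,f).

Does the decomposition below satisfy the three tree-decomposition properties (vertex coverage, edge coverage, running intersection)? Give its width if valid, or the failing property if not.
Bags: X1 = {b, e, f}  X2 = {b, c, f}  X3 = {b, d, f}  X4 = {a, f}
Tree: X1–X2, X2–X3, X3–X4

A tree decomposition must satisfy three properties: every vertex lies in some bag; for every edge, both endpoints lie together in some bag; and for every vertex, the bags containing it form a connected subtree. Here edge (d,a) lies in no bag, so the decomposition is invalid.

No — edge (d,a) lies in no bag.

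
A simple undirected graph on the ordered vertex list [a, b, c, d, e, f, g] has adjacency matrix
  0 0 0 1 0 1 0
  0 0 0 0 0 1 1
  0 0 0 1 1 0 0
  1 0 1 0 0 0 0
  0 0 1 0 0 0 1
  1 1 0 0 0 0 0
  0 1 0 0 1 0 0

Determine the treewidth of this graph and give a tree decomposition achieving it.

The largest bag has 3 vertices, giving width 2; this decomposition certifies tw(G) ≤ 2. For the lower bound, G contains the cycle a–d–c–e–g–b–f–a, so G is not a forest; only forests have treewidth ≤ 1, hence tw(G) ≥ 2. Therefore the treewidth is 2.

Treewidth 2.
One optimal decomposition is:
Bags: B1 = {a, c, d}  B2 = {a, c, e}  B3 = {a, e, g}  B4 = {a, b, g}  B5 = {a, b, f}
Tree: B1–B2, B2–B3, B3–B4, B4–B5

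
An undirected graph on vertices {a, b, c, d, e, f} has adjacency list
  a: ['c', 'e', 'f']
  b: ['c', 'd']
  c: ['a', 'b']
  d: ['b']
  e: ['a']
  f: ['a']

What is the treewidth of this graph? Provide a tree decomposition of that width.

Treewidth 1.
Bags: B1 = {a, c}  B2 = {a, e}  B3 = {b, c}  B4 = {a, f}  B5 = {b, d}
Tree: B1–B2, B1–B3, B2–B4, B3–B5

Every bag has size at most 2, so the width is 2 − 1 = 1 and tw(G) ≤ 1. Since G has at least one edge (e.g. a–c), it is not an edgeless graph, so tw(G) ≥ 1. Hence tw(G) = 1 exactly.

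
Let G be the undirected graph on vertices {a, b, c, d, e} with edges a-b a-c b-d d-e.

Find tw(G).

A width-1 tree decomposition is:
Bags: B1 = {a, c}  B2 = {a, b}  B3 = {b, d}  B4 = {d, e}
Tree: B1–B2, B2–B3, B3–B4
Every bag has size at most 2, so the width is 2 − 1 = 1 and tw(G) ≤ 1. G has an edge, so its treewidth is at least 1. Therefore the treewidth is 1.

1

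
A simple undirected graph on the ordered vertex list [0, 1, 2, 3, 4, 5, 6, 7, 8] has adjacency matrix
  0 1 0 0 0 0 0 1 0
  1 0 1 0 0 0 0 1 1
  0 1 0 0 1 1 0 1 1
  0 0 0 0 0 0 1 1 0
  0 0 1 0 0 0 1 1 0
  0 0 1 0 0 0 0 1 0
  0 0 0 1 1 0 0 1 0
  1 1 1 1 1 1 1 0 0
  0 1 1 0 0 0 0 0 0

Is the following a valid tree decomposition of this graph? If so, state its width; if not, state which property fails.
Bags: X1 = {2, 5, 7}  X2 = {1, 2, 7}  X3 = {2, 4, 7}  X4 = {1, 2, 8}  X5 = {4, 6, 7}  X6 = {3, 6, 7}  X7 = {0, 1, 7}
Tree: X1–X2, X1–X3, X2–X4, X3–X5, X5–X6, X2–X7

Vertex coverage: the bags together contain {0, 1, 2, 3, 4, 5, 6, 7, 8}, the full vertex set. Edge coverage: each edge of G has both endpoints in at least one bag. Running intersection: for every vertex, the bags containing it form a connected subtree. All three properties hold, so this is a valid tree decomposition of width max|bag| − 1 = 2, and hence tw(G) ≤ 2.

Yes; width 2.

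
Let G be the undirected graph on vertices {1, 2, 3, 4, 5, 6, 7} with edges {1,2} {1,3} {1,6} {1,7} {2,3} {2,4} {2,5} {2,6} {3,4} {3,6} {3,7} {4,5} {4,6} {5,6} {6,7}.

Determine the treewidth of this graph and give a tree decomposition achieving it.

Treewidth 3.
One optimal decomposition is:
Bags: B1 = {1, 3, 6, 7}  B2 = {1, 2, 3, 6}  B3 = {2, 3, 4, 6}  B4 = {2, 4, 5, 6}
Tree: B1–B2, B2–B3, B3–B4

The largest bag has 4 vertices, giving width 3; this decomposition certifies tw(G) ≤ 3. On the other hand G contains the 4-clique {1, 2, 3, 6}. A clique must lie in a single bag of any decomposition, so no decomposition can have width below 3. Hence tw(G) = 3 exactly.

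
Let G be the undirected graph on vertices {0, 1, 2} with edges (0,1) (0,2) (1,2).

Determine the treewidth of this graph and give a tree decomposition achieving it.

A single bag containing all 3 vertices is trivially a valid decomposition of width 2. On the other hand G contains the 3-clique {0, 1, 2}. A clique must lie in a single bag of any decomposition, so no decomposition can have width below 2. Hence tw(G) = 2 exactly.

Treewidth 2.
One such decomposition:
Bags: B1 = {0, 1, 2}
Tree: (single bag)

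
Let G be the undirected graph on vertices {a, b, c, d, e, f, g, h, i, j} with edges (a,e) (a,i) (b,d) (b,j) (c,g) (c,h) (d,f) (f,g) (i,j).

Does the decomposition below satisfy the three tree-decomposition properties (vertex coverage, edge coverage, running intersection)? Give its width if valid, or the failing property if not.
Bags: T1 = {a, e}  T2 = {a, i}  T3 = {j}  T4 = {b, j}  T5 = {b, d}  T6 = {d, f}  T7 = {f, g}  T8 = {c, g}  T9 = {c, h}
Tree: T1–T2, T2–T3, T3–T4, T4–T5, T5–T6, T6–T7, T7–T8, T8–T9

A tree decomposition must satisfy three properties: every vertex lies in some bag; for every edge, both endpoints lie together in some bag; and for every vertex, the bags containing it form a connected subtree. Here edge (i,j) lies in no bag, so the decomposition is invalid.

No — edge (i,j) lies in no bag.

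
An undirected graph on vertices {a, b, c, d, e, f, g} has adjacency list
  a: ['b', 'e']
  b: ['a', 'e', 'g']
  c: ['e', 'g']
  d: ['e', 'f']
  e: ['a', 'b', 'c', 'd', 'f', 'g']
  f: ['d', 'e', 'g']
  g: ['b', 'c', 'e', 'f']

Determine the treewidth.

A width-2 tree decomposition is:
Bags: B1 = {a, b, e}  B2 = {b, e, g}  B3 = {e, f, g}  B4 = {d, e, f}  B5 = {c, e, g}
Tree: B1–B2, B2–B3, B3–B4, B3–B5
Every bag has size at most 3, so the width is 3 − 1 = 2 and tw(G) ≤ 2. Conversely, {d, e, f} is a clique of size 3, and the vertices of any clique must share a bag in every tree decomposition; so some bag has ≥ 3 vertices and tw(G) ≥ 2. Therefore the treewidth is 2.

2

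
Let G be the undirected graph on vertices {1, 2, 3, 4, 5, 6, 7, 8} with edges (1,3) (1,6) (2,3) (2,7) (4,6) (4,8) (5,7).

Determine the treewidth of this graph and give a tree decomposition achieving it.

Treewidth 1.
Bags: B1 = {5, 7}  B2 = {2, 7}  B3 = {2, 3}  B4 = {1, 3}  B5 = {1, 6}  B6 = {4, 6}  B7 = {4, 8}
Tree: B1–B2, B2–B3, B3–B4, B4–B5, B5–B6, B6–B7

Every bag has size at most 2, so the width is 2 − 1 = 1 and tw(G) ≤ 1. Any graph with an edge has treewidth ≥ 1, and G has the edge 5–7. Hence tw(G) = 1 exactly.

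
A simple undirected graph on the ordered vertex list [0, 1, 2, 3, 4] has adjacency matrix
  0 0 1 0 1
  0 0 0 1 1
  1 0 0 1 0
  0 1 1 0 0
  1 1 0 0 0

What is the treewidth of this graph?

A width-2 tree decomposition is:
Bags: B1 = {0, 1, 4}  B2 = {0, 1, 2}  B3 = {1, 2, 3}
Tree: B1–B2, B2–B3
Every bag has size at most 3, so the width is 3 − 1 = 2 and tw(G) ≤ 2. The edges 1–4–0–2–3–1 form a cycle, so G is not a tree and its treewidth is at least 2. The upper and lower bounds meet at 2, so that is the treewidth.

2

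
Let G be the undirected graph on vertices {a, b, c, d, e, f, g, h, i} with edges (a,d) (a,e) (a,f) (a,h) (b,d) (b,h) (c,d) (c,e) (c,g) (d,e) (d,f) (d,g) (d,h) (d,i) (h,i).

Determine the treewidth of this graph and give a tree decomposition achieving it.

Treewidth 2.
One optimal decomposition is:
Bags: B1 = {a, d, h}  B2 = {a, d, e}  B3 = {b, d, h}  B4 = {c, d, e}  B5 = {c, d, g}  B6 = {d, h, i}  B7 = {a, d, f}
Tree: B1–B2, B1–B3, B2–B4, B4–B5, B3–B6, B1–B7

The largest bag has 3 vertices, giving width 2; this decomposition certifies tw(G) ≤ 2. On the other hand G contains the 3-clique {a, d, f}. A clique must lie in a single bag of any decomposition, so no decomposition can have width below 2. Hence tw(G) = 2 exactly.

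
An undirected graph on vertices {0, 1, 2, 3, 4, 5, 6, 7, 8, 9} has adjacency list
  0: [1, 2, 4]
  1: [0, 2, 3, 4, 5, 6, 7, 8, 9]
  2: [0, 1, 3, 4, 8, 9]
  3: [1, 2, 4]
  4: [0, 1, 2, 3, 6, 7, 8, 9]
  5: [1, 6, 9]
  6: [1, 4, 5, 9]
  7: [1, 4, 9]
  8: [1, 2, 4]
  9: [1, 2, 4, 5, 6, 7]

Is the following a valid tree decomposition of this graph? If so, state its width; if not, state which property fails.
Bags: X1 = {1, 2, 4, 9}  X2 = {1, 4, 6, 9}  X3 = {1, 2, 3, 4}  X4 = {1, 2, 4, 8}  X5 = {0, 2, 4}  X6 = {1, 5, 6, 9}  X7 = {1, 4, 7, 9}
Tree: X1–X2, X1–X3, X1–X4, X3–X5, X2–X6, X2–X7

A tree decomposition must satisfy three properties: every vertex lies in some bag; for every edge, both endpoints lie together in some bag; and for every vertex, the bags containing it form a connected subtree. Here edge (1,0) lies in no bag, so the decomposition is invalid.

No — edge (1,0) lies in no bag.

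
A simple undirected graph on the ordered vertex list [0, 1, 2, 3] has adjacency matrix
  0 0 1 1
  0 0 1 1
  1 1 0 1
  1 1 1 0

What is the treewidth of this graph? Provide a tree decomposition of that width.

Treewidth 2.
One optimal decomposition is:
Bags: B1 = {0, 2, 3}  B2 = {1, 2, 3}
Tree: B1–B2

Every bag has size at most 3, so the width is 3 − 1 = 2 and tw(G) ≤ 2. On the other hand G contains the 3-clique {0, 2, 3}. A clique must lie in a single bag of any decomposition, so no decomposition can have width below 2. Therefore the treewidth is 2.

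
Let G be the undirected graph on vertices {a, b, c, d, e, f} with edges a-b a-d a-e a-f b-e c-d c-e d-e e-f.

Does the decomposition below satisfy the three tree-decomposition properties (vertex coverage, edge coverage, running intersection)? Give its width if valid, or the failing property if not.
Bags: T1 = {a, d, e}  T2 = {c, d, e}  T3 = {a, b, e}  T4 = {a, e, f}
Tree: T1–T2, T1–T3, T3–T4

Every vertex of G appears in some bag (union = {a, b, c, d, e, f}); every edge is covered by a bag; and for each vertex v the set of bags containing v is connected in the bag tree. The decomposition is therefore valid. The largest bag has 3 vertices, so the width is 2.

Yes; width 2.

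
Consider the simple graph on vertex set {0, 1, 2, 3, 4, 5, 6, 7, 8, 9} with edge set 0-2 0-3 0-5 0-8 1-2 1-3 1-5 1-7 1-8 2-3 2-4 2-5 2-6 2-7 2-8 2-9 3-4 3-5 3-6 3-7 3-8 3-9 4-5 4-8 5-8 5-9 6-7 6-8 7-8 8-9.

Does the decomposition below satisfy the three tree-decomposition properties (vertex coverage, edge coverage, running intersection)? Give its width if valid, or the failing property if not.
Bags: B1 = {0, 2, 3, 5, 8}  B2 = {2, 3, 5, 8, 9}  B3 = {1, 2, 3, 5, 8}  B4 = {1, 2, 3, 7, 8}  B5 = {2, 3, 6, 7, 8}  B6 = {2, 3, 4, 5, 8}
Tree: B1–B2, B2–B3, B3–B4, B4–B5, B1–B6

Vertex coverage: the bags together contain {0, 1, 2, 3, 4, 5, 6, 7, 8, 9}, the full vertex set. Edge coverage: each edge of G has both endpoints in at least one bag. Running intersection: for every vertex, the bags containing it form a connected subtree. All three properties hold, so this is a valid tree decomposition of width max|bag| − 1 = 4, and hence tw(G) ≤ 4.

Yes; width 4.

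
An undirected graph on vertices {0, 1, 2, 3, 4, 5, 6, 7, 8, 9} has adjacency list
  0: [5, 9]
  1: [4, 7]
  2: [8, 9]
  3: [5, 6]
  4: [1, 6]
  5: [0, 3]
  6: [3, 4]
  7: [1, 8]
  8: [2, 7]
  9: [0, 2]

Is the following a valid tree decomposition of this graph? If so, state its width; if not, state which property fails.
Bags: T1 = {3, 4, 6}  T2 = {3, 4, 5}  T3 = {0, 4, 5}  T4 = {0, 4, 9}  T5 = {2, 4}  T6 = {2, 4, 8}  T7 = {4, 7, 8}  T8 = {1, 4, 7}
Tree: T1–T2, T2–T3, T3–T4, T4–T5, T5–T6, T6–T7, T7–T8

No — edge (9,2) lies in no bag.

A tree decomposition must satisfy three properties: every vertex lies in some bag; for every edge, both endpoints lie together in some bag; and for every vertex, the bags containing it form a connected subtree. Here edge (9,2) lies in no bag, so the decomposition is invalid.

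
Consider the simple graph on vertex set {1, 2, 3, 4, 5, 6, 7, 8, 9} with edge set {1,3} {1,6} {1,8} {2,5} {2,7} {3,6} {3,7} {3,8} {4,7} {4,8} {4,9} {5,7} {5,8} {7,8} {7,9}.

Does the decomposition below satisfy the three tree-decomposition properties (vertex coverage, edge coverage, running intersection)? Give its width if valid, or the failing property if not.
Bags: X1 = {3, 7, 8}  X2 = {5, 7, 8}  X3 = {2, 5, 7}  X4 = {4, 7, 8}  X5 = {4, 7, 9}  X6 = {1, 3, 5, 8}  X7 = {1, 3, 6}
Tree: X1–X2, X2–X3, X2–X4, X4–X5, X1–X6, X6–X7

A tree decomposition must satisfy three properties: every vertex lies in some bag; for every edge, both endpoints lie together in some bag; and for every vertex, the bags containing it form a connected subtree. Here bags containing vertex 5 are not connected in the tree, so the decomposition is invalid.

No — bags containing vertex 5 are not connected in the tree.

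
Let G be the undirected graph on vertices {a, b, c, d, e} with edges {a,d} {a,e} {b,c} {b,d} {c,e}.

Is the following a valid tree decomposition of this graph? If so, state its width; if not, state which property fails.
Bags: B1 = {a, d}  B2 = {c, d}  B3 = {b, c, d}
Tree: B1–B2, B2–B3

No — vertex e appears in no bag.

A tree decomposition must satisfy three properties: every vertex lies in some bag; for every edge, both endpoints lie together in some bag; and for every vertex, the bags containing it form a connected subtree. Here vertex e appears in no bag, so the decomposition is invalid.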